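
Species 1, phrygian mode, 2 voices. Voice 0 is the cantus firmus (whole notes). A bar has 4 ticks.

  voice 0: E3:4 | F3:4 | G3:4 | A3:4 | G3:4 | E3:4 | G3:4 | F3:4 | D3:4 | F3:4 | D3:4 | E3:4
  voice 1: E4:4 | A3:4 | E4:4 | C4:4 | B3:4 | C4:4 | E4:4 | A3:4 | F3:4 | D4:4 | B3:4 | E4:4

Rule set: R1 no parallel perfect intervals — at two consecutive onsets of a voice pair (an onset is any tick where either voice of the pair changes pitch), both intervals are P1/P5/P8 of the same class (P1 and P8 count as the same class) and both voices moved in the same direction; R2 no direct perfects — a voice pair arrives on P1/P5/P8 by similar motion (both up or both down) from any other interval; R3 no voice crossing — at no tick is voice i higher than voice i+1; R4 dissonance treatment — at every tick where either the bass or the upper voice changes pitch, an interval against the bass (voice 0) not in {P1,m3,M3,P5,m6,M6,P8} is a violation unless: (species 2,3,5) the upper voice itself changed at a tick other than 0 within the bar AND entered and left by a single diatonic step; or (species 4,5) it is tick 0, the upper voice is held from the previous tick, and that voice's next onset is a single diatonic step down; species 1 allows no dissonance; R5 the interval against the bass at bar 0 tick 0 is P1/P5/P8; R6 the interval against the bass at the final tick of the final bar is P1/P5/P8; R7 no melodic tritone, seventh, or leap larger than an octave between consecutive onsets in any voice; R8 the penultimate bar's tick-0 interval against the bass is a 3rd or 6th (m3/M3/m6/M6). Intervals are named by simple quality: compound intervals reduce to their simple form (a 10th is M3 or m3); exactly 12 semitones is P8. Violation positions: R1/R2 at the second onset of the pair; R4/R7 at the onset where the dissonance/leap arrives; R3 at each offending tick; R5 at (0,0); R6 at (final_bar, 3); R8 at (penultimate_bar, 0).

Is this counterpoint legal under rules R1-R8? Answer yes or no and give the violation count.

No (1 violations)

bar 0: v0=E3 v1=E4 (P8)
bar 1: v0=F3 v1=A3 (M3)
bar 2: v0=G3 v1=E4 (M6)
bar 3: v0=A3 v1=C4 (m3)
bar 4: v0=G3 v1=B3 (M3)
bar 5: v0=E3 v1=C4 (m6)
bar 6: v0=G3 v1=E4 (M6)
bar 7: v0=F3 v1=A3 (M3)
bar 8: v0=D3 v1=F3 (m3)
bar 9: v0=F3 v1=D4 (M6)
bar 10: v0=D3 v1=B3 (M6)
bar 11: v0=E3 v1=E4 (P8)
  R2 @ bar11.0: D3/B3 M6 -> E3/E4 P8 similar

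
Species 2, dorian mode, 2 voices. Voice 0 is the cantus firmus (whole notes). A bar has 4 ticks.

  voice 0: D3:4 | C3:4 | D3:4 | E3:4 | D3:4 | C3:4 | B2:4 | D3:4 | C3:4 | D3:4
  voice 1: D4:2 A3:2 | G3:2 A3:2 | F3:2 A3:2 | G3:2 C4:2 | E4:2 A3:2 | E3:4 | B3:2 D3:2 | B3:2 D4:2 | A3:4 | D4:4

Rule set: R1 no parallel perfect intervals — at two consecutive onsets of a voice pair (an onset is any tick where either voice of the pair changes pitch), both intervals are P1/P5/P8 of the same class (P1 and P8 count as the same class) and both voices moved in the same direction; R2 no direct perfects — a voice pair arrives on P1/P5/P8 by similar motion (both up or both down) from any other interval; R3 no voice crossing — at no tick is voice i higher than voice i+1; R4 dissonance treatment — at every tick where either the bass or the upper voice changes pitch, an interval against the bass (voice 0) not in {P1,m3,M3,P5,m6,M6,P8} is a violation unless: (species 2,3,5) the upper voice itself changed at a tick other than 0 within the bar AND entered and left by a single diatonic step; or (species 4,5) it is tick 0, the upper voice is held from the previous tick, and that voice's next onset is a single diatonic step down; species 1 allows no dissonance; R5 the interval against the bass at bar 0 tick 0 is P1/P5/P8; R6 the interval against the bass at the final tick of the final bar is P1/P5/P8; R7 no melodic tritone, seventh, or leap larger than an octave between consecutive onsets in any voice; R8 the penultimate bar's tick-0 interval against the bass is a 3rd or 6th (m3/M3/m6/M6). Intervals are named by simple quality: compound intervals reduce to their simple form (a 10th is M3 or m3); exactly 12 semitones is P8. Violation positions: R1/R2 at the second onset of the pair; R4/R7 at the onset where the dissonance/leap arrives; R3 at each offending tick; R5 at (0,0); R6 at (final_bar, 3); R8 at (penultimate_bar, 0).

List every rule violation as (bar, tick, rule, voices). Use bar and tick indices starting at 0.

bar 0: v0=D3 v1=D4 downbeat P8
bar 1: v0=C3 v1=G3 downbeat P5
bar 2: v0=D3 v1=F3 downbeat m3
bar 3: v0=E3 v1=G3 downbeat m3
bar 4: v0=D3 v1=E4 downbeat M2
bar 5: v0=C3 v1=E3 downbeat M3
bar 6: v0=B2 v1=B3 downbeat P8
bar 7: v0=D3 v1=B3 downbeat M6
bar 8: v0=C3 v1=A3 downbeat M6
bar 9: v0=D3 v1=D4 downbeat P8
  -> R1 @ bar 1 tick 0 v(0, 1): D3/A3 P5 -> C3/G3 P5 similar
  -> R4 @ bar 4 tick 0 v(0, 1): D3/E4 M2 untreated
  -> R2 @ bar 9 tick 0 v(0, 1): C3/A3 M6 -> D3/D4 P8 similar

(1, 0, R1, (0, 1))
(4, 0, R4, (0, 1))
(9, 0, R2, (0, 1))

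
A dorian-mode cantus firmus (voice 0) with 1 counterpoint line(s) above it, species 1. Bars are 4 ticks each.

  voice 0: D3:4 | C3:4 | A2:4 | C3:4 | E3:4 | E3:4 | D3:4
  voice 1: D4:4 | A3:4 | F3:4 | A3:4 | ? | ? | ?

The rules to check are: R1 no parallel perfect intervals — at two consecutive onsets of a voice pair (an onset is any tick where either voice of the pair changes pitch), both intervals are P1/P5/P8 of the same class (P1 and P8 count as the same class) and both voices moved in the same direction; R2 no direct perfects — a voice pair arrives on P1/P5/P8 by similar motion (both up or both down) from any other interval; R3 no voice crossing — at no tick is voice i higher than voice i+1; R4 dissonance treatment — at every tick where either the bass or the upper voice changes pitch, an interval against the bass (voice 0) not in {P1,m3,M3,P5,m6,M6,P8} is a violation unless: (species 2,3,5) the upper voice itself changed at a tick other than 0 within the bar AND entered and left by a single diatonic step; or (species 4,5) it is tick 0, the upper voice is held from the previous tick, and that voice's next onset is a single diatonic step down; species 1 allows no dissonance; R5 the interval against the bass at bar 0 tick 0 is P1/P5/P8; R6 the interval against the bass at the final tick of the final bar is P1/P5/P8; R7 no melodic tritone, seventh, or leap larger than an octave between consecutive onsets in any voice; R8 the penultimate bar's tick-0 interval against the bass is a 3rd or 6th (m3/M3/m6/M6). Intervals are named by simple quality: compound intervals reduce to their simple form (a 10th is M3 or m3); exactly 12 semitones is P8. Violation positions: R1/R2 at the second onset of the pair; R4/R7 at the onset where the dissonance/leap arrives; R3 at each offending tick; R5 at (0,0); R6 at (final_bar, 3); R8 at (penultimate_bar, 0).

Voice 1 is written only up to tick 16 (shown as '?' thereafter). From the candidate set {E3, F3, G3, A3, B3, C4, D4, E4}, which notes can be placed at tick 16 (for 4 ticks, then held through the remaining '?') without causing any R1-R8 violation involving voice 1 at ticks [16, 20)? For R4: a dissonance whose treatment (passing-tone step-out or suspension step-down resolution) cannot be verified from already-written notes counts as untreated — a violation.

{C4, E3, G3}

E3: legal
F3: violates R4
G3: legal
A3: violates R4
B3: violates R2
C4: legal
D4: violates R4
E4: violates R2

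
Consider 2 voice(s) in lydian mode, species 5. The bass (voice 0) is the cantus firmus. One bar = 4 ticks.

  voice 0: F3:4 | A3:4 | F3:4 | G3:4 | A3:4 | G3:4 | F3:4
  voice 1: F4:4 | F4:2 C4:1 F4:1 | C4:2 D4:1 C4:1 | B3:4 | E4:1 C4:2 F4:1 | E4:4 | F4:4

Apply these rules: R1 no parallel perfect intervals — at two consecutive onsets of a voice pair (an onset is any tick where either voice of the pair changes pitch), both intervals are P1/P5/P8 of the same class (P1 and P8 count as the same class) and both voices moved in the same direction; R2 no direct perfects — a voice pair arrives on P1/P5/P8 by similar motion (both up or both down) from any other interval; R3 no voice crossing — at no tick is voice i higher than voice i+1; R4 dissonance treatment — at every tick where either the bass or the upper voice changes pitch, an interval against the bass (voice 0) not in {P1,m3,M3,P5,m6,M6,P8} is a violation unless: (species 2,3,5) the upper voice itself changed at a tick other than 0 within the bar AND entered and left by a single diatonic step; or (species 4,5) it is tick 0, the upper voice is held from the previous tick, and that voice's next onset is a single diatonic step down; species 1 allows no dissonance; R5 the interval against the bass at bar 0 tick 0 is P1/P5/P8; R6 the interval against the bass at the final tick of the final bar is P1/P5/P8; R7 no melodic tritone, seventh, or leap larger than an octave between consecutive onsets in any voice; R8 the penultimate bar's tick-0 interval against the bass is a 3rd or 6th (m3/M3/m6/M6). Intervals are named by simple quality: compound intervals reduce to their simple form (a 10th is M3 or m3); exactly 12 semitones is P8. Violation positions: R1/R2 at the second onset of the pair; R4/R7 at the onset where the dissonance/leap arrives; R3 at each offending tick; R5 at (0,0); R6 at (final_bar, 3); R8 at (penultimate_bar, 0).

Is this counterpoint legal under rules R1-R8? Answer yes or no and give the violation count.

bar 0: v0=F3 v1=F4 (P8)
bar 1: v0=A3 v1=F4 (m6)
bar 2: v0=F3 v1=C4 (P5)
bar 3: v0=G3 v1=B3 (M3)
bar 4: v0=A3 v1=E4 (P5)
bar 5: v0=G3 v1=E4 (M6)
bar 6: v0=F3 v1=F4 (P8)
  R2 @ bar2.0: A3/F4 m6 -> F3/C4 P5 similar
  R2 @ bar4.0: G3/B3 M3 -> A3/E4 P5 similar

No (2 violations)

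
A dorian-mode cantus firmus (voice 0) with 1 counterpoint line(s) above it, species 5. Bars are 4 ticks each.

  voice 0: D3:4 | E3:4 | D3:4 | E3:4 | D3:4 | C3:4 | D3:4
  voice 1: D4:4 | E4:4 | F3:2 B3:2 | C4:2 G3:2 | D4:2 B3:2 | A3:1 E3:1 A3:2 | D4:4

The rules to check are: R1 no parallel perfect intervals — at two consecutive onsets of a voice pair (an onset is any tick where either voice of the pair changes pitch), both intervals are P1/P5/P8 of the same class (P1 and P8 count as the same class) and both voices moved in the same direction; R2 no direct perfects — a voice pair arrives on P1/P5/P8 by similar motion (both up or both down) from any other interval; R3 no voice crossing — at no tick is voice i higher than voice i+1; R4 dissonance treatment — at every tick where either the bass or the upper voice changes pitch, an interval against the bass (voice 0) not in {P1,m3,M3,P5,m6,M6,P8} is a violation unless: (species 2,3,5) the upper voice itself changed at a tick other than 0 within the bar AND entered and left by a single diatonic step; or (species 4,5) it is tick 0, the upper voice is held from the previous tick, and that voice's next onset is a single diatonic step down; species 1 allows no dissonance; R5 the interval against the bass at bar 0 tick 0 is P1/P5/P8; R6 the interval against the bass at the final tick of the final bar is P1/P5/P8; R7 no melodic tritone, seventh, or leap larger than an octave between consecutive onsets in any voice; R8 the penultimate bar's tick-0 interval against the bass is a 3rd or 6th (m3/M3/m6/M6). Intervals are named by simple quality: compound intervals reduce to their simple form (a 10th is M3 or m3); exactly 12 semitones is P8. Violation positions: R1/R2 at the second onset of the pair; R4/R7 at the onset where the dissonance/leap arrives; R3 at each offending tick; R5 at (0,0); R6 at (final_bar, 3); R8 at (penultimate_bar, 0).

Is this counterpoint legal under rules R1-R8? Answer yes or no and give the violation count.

No (4 violations)

bar 0: v0=D3 v1=D4 (P8)
bar 1: v0=E3 v1=E4 (P8)
bar 2: v0=D3 v1=F3 (m3)
bar 3: v0=E3 v1=C4 (m6)
bar 4: v0=D3 v1=D4 (P8)
bar 5: v0=C3 v1=A3 (M6)
bar 6: v0=D3 v1=D4 (P8)
  R1 @ bar1.0: D3/D4 P8 -> E3/E4 P8 similar
  R7 @ bar2.0: E4->F3 leap 11st
  R7 @ bar2.2: F3->B3 leap 6st
  R2 @ bar6.0: C3/A3 M6 -> D3/D4 P8 similar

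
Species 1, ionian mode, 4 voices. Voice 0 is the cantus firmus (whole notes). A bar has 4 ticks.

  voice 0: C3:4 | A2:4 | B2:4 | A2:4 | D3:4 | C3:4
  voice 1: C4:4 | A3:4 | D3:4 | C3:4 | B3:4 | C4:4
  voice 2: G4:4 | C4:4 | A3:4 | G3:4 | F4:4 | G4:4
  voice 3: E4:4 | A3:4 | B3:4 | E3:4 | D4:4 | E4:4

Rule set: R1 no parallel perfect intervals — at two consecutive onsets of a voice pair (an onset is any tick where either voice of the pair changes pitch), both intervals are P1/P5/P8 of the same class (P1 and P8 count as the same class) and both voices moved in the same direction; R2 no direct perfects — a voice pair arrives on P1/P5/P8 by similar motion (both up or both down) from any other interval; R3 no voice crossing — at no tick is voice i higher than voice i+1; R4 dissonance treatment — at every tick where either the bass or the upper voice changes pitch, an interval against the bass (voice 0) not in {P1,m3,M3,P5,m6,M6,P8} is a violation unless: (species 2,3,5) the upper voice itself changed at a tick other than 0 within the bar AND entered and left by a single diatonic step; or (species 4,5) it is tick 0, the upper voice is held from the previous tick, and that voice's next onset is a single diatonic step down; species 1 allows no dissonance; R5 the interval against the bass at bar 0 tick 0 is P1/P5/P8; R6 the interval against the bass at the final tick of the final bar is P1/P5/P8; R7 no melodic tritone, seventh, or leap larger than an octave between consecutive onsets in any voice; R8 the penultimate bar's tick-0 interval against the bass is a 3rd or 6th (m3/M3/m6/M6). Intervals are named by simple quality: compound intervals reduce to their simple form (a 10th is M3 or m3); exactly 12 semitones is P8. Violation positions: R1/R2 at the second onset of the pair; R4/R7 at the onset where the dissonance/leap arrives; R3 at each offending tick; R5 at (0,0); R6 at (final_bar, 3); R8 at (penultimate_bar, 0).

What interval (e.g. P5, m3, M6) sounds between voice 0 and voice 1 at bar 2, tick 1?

m3

voice 0=B2 voice 1=D3 -> m3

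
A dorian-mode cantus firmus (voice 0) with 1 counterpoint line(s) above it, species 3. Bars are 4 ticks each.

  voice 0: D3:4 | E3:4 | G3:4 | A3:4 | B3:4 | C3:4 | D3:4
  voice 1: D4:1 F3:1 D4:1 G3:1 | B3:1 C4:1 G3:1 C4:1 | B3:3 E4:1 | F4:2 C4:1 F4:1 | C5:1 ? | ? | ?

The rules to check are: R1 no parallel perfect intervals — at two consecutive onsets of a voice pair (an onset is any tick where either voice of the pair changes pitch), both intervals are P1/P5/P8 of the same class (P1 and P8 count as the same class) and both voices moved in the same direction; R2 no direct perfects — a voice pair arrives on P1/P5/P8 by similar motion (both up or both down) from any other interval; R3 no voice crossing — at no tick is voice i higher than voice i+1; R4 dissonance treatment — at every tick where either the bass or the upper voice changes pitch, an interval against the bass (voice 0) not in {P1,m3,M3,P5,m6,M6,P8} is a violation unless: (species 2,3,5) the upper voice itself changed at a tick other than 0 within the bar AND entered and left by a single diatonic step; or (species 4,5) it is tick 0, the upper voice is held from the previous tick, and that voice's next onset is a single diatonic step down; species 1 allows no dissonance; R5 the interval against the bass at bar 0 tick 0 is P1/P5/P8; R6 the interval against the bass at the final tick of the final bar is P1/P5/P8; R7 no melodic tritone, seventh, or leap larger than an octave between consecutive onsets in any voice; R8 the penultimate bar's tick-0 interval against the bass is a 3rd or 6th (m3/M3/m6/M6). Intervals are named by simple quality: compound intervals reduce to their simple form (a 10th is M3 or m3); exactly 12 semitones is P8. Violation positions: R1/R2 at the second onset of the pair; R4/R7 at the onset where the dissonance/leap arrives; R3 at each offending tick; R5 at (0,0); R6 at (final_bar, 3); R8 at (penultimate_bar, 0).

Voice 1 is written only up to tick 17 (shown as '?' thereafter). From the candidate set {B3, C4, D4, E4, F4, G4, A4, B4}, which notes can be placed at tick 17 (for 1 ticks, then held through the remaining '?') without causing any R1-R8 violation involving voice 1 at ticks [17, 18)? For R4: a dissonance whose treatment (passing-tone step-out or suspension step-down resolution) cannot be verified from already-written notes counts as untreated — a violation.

B3: violates R7
C4: violates R4
D4: violates R7
E4: violates R4
F4: violates R4
G4: legal
A4: violates R4
B4: legal

{B4, G4}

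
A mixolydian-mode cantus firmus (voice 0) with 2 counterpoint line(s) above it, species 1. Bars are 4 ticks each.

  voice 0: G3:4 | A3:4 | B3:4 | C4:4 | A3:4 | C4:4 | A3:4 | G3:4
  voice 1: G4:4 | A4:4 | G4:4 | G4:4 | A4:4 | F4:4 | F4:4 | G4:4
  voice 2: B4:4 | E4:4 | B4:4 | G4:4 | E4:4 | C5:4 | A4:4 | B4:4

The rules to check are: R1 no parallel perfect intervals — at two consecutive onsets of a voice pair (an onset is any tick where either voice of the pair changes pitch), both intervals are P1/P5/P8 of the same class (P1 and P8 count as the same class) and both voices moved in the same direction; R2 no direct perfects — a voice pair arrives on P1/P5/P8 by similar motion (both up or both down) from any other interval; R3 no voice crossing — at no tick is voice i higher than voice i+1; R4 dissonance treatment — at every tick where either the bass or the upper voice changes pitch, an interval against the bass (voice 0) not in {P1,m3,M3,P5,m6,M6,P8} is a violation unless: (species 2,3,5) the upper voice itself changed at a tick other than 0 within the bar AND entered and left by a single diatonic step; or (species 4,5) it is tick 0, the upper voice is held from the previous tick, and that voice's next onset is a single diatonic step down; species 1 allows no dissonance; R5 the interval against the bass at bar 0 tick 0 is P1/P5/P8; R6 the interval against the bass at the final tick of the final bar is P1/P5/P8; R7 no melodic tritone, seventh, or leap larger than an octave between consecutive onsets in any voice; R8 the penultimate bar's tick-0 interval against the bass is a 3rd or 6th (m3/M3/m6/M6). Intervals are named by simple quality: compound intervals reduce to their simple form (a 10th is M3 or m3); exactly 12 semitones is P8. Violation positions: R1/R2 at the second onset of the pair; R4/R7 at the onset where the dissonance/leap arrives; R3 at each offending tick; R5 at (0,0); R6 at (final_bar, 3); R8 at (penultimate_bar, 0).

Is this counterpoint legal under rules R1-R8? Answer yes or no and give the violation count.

bar 0: v0=G3 v1=G4 v2=B4 (M3)
bar 1: v0=A3 v1=A4 v2=E4 (P5)
bar 2: v0=B3 v1=G4 v2=B4 (P8)
bar 3: v0=C4 v1=G4 v2=G4 (P5)
bar 4: v0=A3 v1=A4 v2=E4 (P5)
bar 5: v0=C4 v1=F4 v2=C5 (P8)
bar 6: v0=A3 v1=F4 v2=A4 (P8)
bar 7: v0=G3 v1=G4 v2=B4 (M3)
  R5 @ bar0.0: opens on M3
  R1 @ bar1.0: G3/G4 P8 -> A3/A4 P8 similar
  R3 @ bar1.0: A4 above E4
  R3 @ bar1.1: A4 above E4
  R3 @ bar1.2: A4 above E4
  R3 @ bar1.3: A4 above E4
  R2 @ bar2.0: A3/E4 P5 -> B3/B4 P8 similar
  R1 @ bar4.0: C4/G4 P5 -> A3/E4 P5 similar
  R3 @ bar4.0: A4 above E4
  R3 @ bar4.1: A4 above E4
  R3 @ bar4.2: A4 above E4
  R3 @ bar4.3: A4 above E4
  R2 @ bar5.0: A3/E4 P5 -> C4/C5 P8 similar
  R4 @ bar5.0: C4/F4 P4 untreated
  R1 @ bar6.0: C4/C5 P8 -> A3/A4 P8 similar
  R8 @ bar6.0: penult P8 not 3rd/6th
  R6 @ bar7.3: closes on M3

No (17 violations)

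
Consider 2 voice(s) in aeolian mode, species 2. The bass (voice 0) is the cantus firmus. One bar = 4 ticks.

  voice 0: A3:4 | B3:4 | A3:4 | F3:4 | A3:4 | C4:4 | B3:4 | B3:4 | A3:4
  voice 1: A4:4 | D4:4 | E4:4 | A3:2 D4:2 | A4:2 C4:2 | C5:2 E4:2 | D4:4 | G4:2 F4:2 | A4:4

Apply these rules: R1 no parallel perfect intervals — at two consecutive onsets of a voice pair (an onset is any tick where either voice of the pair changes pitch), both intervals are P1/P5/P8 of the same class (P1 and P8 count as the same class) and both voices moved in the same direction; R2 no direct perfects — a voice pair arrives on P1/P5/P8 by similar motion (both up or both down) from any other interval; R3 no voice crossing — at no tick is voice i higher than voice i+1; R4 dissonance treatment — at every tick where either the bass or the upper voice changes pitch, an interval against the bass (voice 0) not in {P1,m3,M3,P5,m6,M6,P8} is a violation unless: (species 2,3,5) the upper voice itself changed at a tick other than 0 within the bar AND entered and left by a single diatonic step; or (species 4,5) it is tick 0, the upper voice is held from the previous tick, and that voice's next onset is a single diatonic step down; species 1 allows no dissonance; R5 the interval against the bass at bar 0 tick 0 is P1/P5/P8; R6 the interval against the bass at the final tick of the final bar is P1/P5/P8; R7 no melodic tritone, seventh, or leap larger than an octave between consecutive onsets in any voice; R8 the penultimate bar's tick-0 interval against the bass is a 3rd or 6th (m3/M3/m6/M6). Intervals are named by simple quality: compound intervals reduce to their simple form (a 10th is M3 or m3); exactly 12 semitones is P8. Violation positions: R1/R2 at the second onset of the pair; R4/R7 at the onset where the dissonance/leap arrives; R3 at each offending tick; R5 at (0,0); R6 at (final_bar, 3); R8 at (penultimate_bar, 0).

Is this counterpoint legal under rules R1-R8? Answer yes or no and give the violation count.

No (3 violations)

bar 0: v0=A3 v1=A4 (P8)
bar 1: v0=B3 v1=D4 (m3)
bar 2: v0=A3 v1=E4 (P5)
bar 3: v0=F3 v1=A3 (M3)
bar 4: v0=A3 v1=A4 (P8)
bar 5: v0=C4 v1=C5 (P8)
bar 6: v0=B3 v1=D4 (m3)
bar 7: v0=B3 v1=G4 (m6)
bar 8: v0=A3 v1=A4 (P8)
  R2 @ bar4.0: F3/D4 M6 -> A3/A4 P8 similar
  R2 @ bar5.0: A3/C4 m3 -> C4/C5 P8 similar
  R4 @ bar7.2: B3/F4 TT untreated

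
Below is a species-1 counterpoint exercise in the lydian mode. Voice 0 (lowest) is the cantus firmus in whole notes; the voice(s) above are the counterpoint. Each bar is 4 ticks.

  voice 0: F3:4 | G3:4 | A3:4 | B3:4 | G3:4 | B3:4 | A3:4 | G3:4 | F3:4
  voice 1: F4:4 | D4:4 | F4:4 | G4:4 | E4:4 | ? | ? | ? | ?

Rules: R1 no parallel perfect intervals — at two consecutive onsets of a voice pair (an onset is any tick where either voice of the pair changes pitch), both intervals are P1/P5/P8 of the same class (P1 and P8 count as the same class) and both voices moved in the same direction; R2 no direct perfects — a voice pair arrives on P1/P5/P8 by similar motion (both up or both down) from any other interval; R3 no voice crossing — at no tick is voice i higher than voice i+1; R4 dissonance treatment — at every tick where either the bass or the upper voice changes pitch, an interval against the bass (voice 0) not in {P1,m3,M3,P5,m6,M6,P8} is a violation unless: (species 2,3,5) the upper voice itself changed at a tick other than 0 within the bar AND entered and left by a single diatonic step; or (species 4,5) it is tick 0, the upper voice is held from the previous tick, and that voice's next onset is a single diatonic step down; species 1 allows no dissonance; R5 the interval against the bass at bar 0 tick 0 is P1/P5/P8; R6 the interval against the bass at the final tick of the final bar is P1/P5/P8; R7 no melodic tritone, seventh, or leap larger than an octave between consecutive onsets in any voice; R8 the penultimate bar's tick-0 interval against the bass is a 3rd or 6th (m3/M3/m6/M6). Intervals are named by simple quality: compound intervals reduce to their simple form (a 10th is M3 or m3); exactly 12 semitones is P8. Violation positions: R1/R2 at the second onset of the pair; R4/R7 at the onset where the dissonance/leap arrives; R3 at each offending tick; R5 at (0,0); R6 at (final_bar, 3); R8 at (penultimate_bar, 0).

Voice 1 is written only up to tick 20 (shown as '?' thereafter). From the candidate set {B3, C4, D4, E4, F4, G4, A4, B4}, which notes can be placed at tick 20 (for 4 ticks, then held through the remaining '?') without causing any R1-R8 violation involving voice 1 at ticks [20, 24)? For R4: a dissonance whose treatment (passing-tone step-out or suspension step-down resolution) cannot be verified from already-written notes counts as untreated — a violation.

B3: legal
C4: violates R4
D4: legal
E4: violates R4
F4: violates R4
G4: legal
A4: violates R4
B4: violates R2

{B3, D4, G4}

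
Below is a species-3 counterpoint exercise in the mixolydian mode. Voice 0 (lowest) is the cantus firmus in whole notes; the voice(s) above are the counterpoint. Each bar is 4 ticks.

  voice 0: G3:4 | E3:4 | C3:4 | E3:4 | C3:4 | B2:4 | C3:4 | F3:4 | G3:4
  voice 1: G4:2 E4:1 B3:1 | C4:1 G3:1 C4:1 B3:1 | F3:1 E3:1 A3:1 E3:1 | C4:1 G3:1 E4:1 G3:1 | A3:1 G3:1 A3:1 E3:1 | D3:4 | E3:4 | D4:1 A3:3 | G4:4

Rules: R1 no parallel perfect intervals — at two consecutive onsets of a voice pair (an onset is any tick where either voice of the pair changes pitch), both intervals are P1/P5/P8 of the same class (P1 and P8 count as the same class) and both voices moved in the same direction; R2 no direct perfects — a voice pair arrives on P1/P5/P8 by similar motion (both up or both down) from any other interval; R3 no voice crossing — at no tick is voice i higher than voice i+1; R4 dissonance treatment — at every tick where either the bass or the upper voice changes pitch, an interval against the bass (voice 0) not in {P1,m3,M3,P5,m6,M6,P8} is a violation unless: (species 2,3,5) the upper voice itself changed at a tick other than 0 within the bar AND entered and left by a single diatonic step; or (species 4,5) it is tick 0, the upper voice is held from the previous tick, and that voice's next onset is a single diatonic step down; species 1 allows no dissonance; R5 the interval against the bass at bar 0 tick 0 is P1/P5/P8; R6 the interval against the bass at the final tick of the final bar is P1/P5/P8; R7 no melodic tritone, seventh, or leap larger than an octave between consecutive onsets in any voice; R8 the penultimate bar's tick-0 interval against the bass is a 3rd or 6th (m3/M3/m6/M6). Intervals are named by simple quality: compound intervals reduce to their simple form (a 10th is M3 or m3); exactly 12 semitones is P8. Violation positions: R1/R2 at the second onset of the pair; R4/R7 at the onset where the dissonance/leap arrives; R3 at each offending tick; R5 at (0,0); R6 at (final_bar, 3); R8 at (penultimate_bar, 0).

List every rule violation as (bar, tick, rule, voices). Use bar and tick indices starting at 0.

(2, 0, R4, (0, 1))
(2, 0, R7, (1,))
(7, 0, R7, (1,))
(8, 0, R2, (0, 1))
(8, 0, R7, (1,))

bar 0: v0=G3 v1=G4 downbeat P8
bar 1: v0=E3 v1=C4 downbeat m6
bar 2: v0=C3 v1=F3 downbeat P4
bar 3: v0=E3 v1=C4 downbeat m6
bar 4: v0=C3 v1=A3 downbeat M6
bar 5: v0=B2 v1=D3 downbeat m3
bar 6: v0=C3 v1=E3 downbeat M3
bar 7: v0=F3 v1=D4 downbeat M6
bar 8: v0=G3 v1=G4 downbeat P8
  -> R4 @ bar 2 tick 0 v(0, 1): C3/F3 P4 untreated
  -> R7 @ bar 2 tick 0 v(1,): B3->F3 leap 6st
  -> R7 @ bar 7 tick 0 v(1,): E3->D4 leap 10st
  -> R2 @ bar 8 tick 0 v(0, 1): F3/A3 M3 -> G3/G4 P8 similar
  -> R7 @ bar 8 tick 0 v(1,): A3->G4 leap 10st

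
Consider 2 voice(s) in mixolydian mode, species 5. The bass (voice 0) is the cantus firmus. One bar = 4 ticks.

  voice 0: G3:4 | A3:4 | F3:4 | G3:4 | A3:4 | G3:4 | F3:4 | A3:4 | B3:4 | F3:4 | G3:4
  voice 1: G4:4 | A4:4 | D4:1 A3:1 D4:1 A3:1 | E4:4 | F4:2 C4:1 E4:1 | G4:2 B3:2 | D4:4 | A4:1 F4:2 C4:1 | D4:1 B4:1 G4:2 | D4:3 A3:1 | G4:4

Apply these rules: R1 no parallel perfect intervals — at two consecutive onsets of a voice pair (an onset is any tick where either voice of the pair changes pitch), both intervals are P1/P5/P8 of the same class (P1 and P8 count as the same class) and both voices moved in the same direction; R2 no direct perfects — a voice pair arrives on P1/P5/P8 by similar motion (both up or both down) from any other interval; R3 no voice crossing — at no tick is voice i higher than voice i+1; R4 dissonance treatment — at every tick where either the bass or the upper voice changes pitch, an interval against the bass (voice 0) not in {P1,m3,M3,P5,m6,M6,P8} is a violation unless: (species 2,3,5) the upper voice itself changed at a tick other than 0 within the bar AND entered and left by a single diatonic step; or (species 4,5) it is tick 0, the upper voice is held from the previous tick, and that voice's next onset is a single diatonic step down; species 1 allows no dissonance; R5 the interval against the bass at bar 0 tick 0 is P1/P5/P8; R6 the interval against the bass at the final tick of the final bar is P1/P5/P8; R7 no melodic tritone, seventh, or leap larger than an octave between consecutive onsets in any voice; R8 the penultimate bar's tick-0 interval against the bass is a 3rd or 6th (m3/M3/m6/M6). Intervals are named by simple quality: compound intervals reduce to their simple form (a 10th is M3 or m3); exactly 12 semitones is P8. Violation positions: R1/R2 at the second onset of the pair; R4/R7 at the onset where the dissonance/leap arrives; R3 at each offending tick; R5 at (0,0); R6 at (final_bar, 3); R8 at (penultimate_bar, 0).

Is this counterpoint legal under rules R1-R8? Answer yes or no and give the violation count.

No (5 violations)

bar 0: v0=G3 v1=G4 (P8)
bar 1: v0=A3 v1=A4 (P8)
bar 2: v0=F3 v1=D4 (M6)
bar 3: v0=G3 v1=E4 (M6)
bar 4: v0=A3 v1=F4 (m6)
bar 5: v0=G3 v1=G4 (P8)
bar 6: v0=F3 v1=D4 (M6)
bar 7: v0=A3 v1=A4 (P8)
bar 8: v0=B3 v1=D4 (m3)
bar 9: v0=F3 v1=D4 (M6)
bar 10: v0=G3 v1=G4 (P8)
  R1 @ bar1.0: G3/G4 P8 -> A3/A4 P8 similar
  R2 @ bar7.0: F3/D4 M6 -> A3/A4 P8 similar
  R7 @ bar9.0: B3->F3 leap 6st
  R2 @ bar10.0: F3/A3 M3 -> G3/G4 P8 similar
  R7 @ bar10.0: A3->G4 leap 10st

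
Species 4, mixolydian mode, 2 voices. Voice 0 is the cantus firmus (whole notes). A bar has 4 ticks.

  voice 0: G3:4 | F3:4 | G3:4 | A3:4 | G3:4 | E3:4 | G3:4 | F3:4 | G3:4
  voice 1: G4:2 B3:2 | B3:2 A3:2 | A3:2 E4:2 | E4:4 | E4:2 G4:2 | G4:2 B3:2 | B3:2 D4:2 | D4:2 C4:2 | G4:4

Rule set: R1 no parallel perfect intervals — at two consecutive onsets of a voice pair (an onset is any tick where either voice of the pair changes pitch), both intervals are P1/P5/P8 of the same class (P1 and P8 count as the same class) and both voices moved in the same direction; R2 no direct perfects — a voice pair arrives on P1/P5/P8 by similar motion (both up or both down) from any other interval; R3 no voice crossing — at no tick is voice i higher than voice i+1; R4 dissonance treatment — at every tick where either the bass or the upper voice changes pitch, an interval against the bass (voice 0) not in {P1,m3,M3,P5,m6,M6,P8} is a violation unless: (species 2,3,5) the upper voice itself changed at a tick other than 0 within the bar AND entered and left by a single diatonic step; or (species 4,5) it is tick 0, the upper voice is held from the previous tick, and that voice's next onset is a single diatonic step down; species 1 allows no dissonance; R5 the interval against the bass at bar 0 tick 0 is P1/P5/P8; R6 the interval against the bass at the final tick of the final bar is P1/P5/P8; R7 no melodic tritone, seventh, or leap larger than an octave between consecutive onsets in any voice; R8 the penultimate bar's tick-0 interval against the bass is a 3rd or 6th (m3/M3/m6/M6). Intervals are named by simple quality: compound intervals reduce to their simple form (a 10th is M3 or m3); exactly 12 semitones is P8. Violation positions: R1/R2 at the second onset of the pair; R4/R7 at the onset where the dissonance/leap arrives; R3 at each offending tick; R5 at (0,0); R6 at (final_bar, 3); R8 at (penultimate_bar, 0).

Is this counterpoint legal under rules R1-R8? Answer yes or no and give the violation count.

No (2 violations)

bar 0: v0=G3 v1=G4 (P8)
bar 1: v0=F3 v1=B3 (TT)
bar 2: v0=G3 v1=A3 (M2)
bar 3: v0=A3 v1=E4 (P5)
bar 4: v0=G3 v1=E4 (M6)
bar 5: v0=E3 v1=G4 (m3)
bar 6: v0=G3 v1=B3 (M3)
bar 7: v0=F3 v1=D4 (M6)
bar 8: v0=G3 v1=G4 (P8)
  R4 @ bar2.0: G3/A3 M2 untreated
  R2 @ bar8.0: F3/C4 P5 -> G3/G4 P8 similar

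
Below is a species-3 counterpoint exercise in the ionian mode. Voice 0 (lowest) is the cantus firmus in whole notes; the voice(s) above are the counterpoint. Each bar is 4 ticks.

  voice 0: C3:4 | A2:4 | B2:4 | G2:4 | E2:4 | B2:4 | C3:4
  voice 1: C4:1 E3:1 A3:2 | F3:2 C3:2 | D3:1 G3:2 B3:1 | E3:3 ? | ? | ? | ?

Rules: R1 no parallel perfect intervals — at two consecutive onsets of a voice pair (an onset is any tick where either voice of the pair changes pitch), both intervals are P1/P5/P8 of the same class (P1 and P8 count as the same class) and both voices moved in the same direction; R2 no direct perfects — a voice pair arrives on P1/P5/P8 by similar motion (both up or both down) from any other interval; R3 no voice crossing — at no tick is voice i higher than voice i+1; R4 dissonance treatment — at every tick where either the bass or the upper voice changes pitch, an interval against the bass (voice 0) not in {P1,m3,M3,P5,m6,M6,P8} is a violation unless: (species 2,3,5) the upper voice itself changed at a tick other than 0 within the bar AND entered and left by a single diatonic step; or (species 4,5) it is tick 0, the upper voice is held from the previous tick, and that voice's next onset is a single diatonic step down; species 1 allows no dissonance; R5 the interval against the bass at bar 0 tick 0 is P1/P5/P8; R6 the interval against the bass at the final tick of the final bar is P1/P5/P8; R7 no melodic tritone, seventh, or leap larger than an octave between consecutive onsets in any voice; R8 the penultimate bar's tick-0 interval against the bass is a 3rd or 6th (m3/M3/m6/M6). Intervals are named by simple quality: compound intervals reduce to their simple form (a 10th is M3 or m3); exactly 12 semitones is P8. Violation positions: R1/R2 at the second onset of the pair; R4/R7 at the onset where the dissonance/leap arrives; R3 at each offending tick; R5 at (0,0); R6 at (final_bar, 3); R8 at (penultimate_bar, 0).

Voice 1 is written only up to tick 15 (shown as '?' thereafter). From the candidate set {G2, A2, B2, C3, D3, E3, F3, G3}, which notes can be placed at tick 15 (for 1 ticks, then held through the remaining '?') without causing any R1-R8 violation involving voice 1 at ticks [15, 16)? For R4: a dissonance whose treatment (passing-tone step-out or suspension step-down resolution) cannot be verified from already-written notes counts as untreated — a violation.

G2: legal
A2: violates R4
B2: legal
C3: violates R4
D3: legal
E3: legal
F3: violates R4
G3: legal

{B2, D3, E3, G2, G3}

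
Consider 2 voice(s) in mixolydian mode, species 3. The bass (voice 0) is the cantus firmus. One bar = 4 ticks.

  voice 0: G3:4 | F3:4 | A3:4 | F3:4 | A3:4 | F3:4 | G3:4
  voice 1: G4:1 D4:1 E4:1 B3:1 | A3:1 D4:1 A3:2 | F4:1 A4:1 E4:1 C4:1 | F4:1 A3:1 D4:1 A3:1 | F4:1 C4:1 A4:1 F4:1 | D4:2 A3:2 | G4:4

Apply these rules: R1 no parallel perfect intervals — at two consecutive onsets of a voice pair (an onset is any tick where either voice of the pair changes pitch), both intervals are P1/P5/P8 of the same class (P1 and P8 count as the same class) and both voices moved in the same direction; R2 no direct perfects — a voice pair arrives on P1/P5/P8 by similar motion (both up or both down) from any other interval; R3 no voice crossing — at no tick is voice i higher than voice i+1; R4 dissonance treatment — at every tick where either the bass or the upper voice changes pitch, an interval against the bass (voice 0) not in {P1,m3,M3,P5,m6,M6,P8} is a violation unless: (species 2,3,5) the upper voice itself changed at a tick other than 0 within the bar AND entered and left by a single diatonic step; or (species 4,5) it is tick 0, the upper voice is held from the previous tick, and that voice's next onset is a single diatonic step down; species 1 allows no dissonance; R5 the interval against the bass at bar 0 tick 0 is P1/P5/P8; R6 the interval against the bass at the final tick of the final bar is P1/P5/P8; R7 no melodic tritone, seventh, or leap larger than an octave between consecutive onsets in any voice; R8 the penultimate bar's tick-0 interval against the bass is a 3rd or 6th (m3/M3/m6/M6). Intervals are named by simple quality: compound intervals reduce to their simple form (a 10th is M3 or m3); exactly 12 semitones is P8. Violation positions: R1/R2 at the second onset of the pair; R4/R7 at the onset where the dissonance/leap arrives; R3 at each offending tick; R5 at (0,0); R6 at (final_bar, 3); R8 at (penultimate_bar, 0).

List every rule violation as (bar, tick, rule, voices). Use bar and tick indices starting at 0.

(6, 0, R2, (0, 1))
(6, 0, R7, (1,))

bar 0: v0=G3 v1=G4 downbeat P8
bar 1: v0=F3 v1=A3 downbeat M3
bar 2: v0=A3 v1=F4 downbeat m6
bar 3: v0=F3 v1=F4 downbeat P8
bar 4: v0=A3 v1=F4 downbeat m6
bar 5: v0=F3 v1=D4 downbeat M6
bar 6: v0=G3 v1=G4 downbeat P8
  -> R2 @ bar 6 tick 0 v(0, 1): F3/A3 M3 -> G3/G4 P8 similar
  -> R7 @ bar 6 tick 0 v(1,): A3->G4 leap 10st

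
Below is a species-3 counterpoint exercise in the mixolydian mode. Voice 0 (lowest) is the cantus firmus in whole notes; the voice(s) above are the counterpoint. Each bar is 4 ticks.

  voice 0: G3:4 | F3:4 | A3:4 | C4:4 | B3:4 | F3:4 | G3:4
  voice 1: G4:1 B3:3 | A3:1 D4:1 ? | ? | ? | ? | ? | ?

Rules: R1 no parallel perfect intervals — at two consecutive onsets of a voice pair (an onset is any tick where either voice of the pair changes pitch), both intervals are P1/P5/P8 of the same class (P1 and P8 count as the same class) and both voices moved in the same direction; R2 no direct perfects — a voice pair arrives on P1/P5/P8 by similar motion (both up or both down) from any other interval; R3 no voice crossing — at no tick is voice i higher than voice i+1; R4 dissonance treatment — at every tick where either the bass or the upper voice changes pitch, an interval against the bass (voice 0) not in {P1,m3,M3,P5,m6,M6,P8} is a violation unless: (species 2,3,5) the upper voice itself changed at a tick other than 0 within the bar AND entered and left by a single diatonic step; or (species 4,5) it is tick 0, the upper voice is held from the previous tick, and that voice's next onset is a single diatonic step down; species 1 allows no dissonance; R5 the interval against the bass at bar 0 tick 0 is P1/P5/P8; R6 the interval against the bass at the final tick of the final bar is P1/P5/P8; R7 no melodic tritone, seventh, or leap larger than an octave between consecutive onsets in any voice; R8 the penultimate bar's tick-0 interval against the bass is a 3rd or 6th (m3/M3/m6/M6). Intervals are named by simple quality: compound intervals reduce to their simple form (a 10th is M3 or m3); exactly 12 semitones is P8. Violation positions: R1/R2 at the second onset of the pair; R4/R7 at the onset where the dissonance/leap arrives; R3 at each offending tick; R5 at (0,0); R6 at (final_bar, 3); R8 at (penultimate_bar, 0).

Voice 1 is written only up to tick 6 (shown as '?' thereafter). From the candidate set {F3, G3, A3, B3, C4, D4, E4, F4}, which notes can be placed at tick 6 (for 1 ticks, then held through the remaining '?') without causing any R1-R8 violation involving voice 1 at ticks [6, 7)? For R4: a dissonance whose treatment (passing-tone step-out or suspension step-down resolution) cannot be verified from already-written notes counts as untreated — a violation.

{A3, C4, D4, F3, F4}

F3: legal
G3: violates R4
A3: legal
B3: violates R4
C4: legal
D4: legal
E4: violates R4
F4: legal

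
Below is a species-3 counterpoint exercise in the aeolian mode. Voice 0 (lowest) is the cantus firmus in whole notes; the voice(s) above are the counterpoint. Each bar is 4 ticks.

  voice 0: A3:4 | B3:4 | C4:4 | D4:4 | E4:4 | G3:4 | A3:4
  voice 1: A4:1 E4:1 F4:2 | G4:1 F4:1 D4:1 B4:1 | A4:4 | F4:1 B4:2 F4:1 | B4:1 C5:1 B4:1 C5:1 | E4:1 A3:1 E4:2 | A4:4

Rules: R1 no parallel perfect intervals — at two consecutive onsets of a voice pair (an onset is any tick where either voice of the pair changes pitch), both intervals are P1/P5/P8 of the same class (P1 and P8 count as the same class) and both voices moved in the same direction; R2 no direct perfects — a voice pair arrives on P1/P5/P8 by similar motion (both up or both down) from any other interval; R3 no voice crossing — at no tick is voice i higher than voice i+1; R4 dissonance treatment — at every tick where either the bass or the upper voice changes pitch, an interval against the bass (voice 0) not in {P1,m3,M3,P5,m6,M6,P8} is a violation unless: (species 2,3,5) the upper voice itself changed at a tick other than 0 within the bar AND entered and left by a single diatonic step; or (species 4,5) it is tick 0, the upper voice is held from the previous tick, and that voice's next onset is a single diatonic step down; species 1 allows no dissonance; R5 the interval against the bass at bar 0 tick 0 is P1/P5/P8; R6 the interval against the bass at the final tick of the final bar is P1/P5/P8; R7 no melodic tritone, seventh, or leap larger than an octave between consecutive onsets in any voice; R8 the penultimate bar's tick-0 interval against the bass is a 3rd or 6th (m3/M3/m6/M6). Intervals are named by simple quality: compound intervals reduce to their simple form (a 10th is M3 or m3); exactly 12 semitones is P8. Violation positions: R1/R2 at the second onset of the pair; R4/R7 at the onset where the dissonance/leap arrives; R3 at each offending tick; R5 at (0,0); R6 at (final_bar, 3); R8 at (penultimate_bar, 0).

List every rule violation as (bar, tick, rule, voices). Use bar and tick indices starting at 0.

bar 0: v0=A3 v1=A4 downbeat P8
bar 1: v0=B3 v1=G4 downbeat m6
bar 2: v0=C4 v1=A4 downbeat M6
bar 3: v0=D4 v1=F4 downbeat m3
bar 4: v0=E4 v1=B4 downbeat P5
bar 5: v0=G3 v1=E4 downbeat M6
bar 6: v0=A3 v1=A4 downbeat P8
  -> R4 @ bar 1 tick 1 v(0, 1): B3/F4 TT untreated
  -> R7 @ bar 3 tick 1 v(1,): F4->B4 leap 6st
  -> R7 @ bar 3 tick 3 v(1,): B4->F4 leap 6st
  -> R2 @ bar 4 tick 0 v(0, 1): D4/F4 m3 -> E4/B4 P5 similar
  -> R7 @ bar 4 tick 0 v(1,): F4->B4 leap 6st
  -> R4 @ bar 5 tick 1 v(0, 1): G3/A3 M2 untreated
  -> R2 @ bar 6 tick 0 v(0, 1): G3/E4 M6 -> A3/A4 P8 similar

(1, 1, R4, (0, 1))
(3, 1, R7, (1,))
(3, 3, R7, (1,))
(4, 0, R2, (0, 1))
(4, 0, R7, (1,))
(5, 1, R4, (0, 1))
(6, 0, R2, (0, 1))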